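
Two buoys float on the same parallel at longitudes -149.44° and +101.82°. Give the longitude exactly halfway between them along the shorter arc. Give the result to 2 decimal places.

+156.19°

Signed shortest Δλ from -149.44° to +101.82° is -108.74°.
Midpoint longitude = -149.44° + (-108.74°)/2 = -149.44° − 54.37° = -203.81°.
Normalise into (−180°, 180°]: +156.19°.
(The naïve average (-149.44 + +101.82)/2 = -23.81° is on the wrong side of the globe.)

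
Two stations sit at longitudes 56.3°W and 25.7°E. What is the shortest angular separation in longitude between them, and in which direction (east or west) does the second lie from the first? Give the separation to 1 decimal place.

Raw difference: 25.7 − -56.3 = 82.0°.
Normalise into (−180°, 180°]: 82.0° stays 82.0°.
Positive ⇒ the second point lies to the east; separation 82.0°.

82.0° east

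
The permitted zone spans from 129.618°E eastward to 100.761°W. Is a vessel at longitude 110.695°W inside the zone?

Yes

Band width going east from +129.618° to -100.761°: ((-100.761 − 129.618) mod 360) = 129.621°.
Offset of -110.695° east of the west edge: ((-110.695 − 129.618) mod 360) = 119.687°.
119.687° ≤ 129.621° ⇒ inside.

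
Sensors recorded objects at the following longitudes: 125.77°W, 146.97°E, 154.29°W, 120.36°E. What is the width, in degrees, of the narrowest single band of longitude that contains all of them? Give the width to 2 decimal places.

113.87°

Sort the longitudes: -154.29°, -125.77°, +120.36°, +146.97°.
Eastward gaps between consecutive values (wrapping around): 28.52°, 246.13°, 26.61°, 58.74°.
Largest gap = 246.13° ⇒ minimal covering band is its complement: 360° − 246.13° = 113.87°.
Band runs from +120.36° eastward to -125.77°, crossing the antimeridian.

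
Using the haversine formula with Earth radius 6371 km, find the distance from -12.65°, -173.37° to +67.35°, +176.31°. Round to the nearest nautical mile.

4824 nmi

Δλ = 176.31 − -173.37 = 349.68°; wrapped into (−180°, 180°]: -10.32°.
Δφ = 67.35 − -12.65 = 80.00°.
a = sin²(Δφ/2) + cos φ₁ · cos φ₂ · sin²(Δλ/2) = 0.416215.
c = 2·atan2(√a, √(1−a)) = 1.40243 rad → d = 6371·c ≈ 8934.90 km ≈ 4824.46 nmi.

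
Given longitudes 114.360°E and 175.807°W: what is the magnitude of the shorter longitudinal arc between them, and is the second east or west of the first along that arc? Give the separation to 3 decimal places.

69.833° east

Raw difference: -175.807 − 114.360 = -290.167°.
Normalise into (−180°, 180°]: -290.167° + 360° = 69.833°.
Positive ⇒ the second point lies to the east; separation 69.833°.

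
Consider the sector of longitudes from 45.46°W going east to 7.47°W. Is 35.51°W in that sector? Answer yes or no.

Yes

Band width going east from -45.46° to -7.47°: ((-7.47 − -45.46) mod 360) = 37.99°.
Offset of -35.51° east of the west edge: ((-35.51 − -45.46) mod 360) = 9.95°.
9.95° ≤ 37.99° ⇒ inside.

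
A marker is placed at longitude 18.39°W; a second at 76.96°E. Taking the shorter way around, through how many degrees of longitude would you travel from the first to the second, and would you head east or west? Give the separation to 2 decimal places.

95.35° east

Raw difference: 76.96 − -18.39 = 95.35°.
Normalise into (−180°, 180°]: 95.35° stays 95.35°.
Positive ⇒ the second point lies to the east; separation 95.35°.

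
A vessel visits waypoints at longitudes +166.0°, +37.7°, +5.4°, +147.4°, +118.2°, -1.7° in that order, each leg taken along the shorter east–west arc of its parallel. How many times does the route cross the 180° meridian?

0

Leg 1: +166.0° → +37.7°, shortest Δλ = -128.3° (west) — does not cross 180°.
Leg 2: +37.7° → +5.4°, shortest Δλ = -32.3° (west) — does not cross 180°.
Leg 3: +5.4° → +147.4°, shortest Δλ = 142.0° (east) — does not cross 180°.
Leg 4: +147.4° → +118.2°, shortest Δλ = -29.2° (west) — does not cross 180°.
Leg 5: +118.2° → -1.7°, shortest Δλ = -119.9° (west) — does not cross 180°.
Total crossings: 0.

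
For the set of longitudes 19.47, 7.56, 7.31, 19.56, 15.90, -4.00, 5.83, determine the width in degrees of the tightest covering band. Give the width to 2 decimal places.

23.56°

Sort the longitudes: -4.00°, +5.83°, +7.31°, +7.56°, +15.90°, +19.47°, +19.56°.
Eastward gaps between consecutive values (wrapping around): 9.83°, 1.48°, 0.25°, 8.34°, 3.57°, 0.09°, 336.44°.
Largest gap = 336.44° ⇒ minimal covering band is its complement: 360° − 336.44° = 23.56°.
Band runs from -4.00° eastward to +19.56°.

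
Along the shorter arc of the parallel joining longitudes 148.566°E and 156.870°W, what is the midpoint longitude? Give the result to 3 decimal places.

Signed shortest Δλ from +148.566° to -156.870° is +54.564°.
Midpoint longitude = +148.566° + (+54.564°)/2 = +148.566° + 27.282° = +175.848°.
(The naïve average (+148.566 + -156.870)/2 = -4.152° is on the wrong side of the globe.)

175.848°E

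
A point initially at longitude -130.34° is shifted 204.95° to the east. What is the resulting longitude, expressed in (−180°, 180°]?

+74.61°

Start at -130.34°; shift +204.95° → +74.61°.
+74.61° already lies in (−180°, 180°].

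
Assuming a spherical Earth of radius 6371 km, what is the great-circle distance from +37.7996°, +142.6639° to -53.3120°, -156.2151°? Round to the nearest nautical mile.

Δλ = -156.2151 − 142.6639 = -298.8790°; wrapped into (−180°, 180°]: 61.1210°.
Δφ = -53.3120 − 37.7996 = -91.1116°.
a = sin²(Δφ/2) + cos φ₁ · cos φ₂ · sin²(Δλ/2) = 0.631743.
c = 2·atan2(√a, √(1−a)) = 1.83743 rad → d = 6371·c ≈ 11706.27 km ≈ 6320.88 nmi.

6321 nmi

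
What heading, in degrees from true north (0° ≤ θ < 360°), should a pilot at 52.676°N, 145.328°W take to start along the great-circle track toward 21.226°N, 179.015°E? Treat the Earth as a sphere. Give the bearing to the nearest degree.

235°

Δλ = 179.015 − -145.328 = 324.343°; wrapped into (−180°, 180°]: -35.657°.
θ = atan2( sin Δλ · cos φ₂ , cos φ₁ · sin φ₂ − sin φ₁ · cos φ₂ · cos Δλ )
  = atan2(-0.54339, -0.38278) = -125.162° → normalised to [0°, 360°): 234.838°.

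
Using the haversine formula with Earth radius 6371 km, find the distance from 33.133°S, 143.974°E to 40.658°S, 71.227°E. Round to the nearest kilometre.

Δλ = 71.227 − 143.974 = -72.747°.
Δφ = -40.658 − -33.133 = -7.525°.
a = sin²(Δφ/2) + cos φ₁ · cos φ₂ · sin²(Δλ/2) = 0.227731.
c = 2·atan2(√a, √(1−a)) = 0.99496 rad → d = 6371·c ≈ 6338.88 km.

6339 km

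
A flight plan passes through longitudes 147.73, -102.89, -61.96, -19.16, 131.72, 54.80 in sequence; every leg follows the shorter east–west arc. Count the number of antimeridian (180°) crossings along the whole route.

1

Leg 1: +147.73° → -102.89°, shortest Δλ = 109.38° (east) — crosses 180°.
Leg 2: -102.89° → -61.96°, shortest Δλ = 40.93° (east) — does not cross 180°.
Leg 3: -61.96° → -19.16°, shortest Δλ = 42.8° (east) — does not cross 180°.
Leg 4: -19.16° → +131.72°, shortest Δλ = 150.88° (east) — does not cross 180°.
Leg 5: +131.72° → +54.80°, shortest Δλ = -76.92° (west) — does not cross 180°.
Total crossings: 1.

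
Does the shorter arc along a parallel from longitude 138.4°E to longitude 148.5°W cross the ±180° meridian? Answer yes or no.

Naïve |-148.5 − 138.4| = 286.9° > 180°, so the shorter arc goes the other way round — across 180°.
Signed shortest Δλ = ((-148.5 − 138.4 + 180) mod 360) − 180 = 73.1°.
Going east by 73.1° from +138.4° passes through 180° before reaching -148.5°.

Yes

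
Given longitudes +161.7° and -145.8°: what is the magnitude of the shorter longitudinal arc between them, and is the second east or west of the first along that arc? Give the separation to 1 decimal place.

52.5° east

Raw difference: -145.8 − 161.7 = -307.5°.
Normalise into (−180°, 180°]: -307.5° + 360° = 52.5°.
Positive ⇒ the second point lies to the east; separation 52.5°.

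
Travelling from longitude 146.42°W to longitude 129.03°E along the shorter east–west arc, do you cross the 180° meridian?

Yes

Naïve |129.03 − -146.42| = 275.45° > 180°, so the shorter arc goes the other way round — across 180°.
Signed shortest Δλ = ((129.03 − -146.42 + 180) mod 360) − 180 = -84.55°.
Going west by 84.55° from -146.42° passes through 180° before reaching +129.03°.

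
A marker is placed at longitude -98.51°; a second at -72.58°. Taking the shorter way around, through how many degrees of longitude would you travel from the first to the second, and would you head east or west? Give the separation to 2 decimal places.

25.93° east

Raw difference: -72.58 − -98.51 = 25.93°.
Normalise into (−180°, 180°]: 25.93° stays 25.93°.
Positive ⇒ the second point lies to the east; separation 25.93°.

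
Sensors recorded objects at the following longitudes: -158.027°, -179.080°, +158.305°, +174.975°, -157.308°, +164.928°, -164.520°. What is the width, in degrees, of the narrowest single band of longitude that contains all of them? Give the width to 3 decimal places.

Sort the longitudes: -179.080°, -164.520°, -158.027°, -157.308°, +158.305°, +164.928°, +174.975°.
Eastward gaps between consecutive values (wrapping around): 14.560°, 6.493°, 0.719°, 315.613°, 6.623°, 10.047°, 5.945°.
Largest gap = 315.613° ⇒ minimal covering band is its complement: 360° − 315.613° = 44.387°.
Band runs from +158.305° eastward to -157.308°, crossing the antimeridian.

44.387°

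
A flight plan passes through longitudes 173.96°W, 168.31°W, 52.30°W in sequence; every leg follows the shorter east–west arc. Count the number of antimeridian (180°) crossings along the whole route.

Leg 1: -173.96° → -168.31°, shortest Δλ = 5.65° (east) — does not cross 180°.
Leg 2: -168.31° → -52.30°, shortest Δλ = 116.01° (east) — does not cross 180°.
Total crossings: 0.

0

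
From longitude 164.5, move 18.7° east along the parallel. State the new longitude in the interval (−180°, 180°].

Start at +164.5°; shift +18.7° → +183.2°.
+183.2° lies outside (−180°, 180°]; subtract 360° → -176.8°.

-176.8°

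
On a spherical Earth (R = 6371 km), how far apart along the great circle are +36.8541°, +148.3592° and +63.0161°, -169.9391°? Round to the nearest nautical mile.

2182 nmi

Δλ = -169.9391 − 148.3592 = -318.2983°; wrapped into (−180°, 180°]: 41.7017°.
Δφ = 63.0161 − 36.8541 = 26.1620°.
a = sin²(Δφ/2) + cos φ₁ · cos φ₂ · sin²(Δλ/2) = 0.097222.
c = 2·atan2(√a, √(1−a)) = 0.63418 rad → d = 6371·c ≈ 4040.38 km ≈ 2181.63 nmi.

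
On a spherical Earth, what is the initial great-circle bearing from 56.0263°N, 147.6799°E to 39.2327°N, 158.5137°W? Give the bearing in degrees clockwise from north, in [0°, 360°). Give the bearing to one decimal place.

Δλ = -158.5137 − 147.6799 = -306.1936°; wrapped into (−180°, 180°]: 53.8064°.
θ = atan2( sin Δλ · cos φ₂ , cos φ₁ · sin φ₂ − sin φ₁ · cos φ₂ · cos Δλ )
  = atan2(0.62511, -0.02589) = 92.372° → normalised to [0°, 360°): 92.372°.

92.4°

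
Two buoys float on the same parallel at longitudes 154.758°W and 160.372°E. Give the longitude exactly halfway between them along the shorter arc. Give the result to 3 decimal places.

Signed shortest Δλ from -154.758° to +160.372° is -44.870°.
Midpoint longitude = -154.758° + (-44.870°)/2 = -154.758° − 22.435° = -177.193°.
(The naïve average (-154.758 + +160.372)/2 = 2.807° is on the wrong side of the globe.)

177.193°W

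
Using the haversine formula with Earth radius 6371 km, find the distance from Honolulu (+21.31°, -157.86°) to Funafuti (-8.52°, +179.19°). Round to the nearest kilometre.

4157 km

Δλ = 179.19 − -157.86 = 337.05°; wrapped into (−180°, 180°]: -22.95°.
Δφ = -8.52 − 21.31 = -29.83°.
a = sin²(Δφ/2) + cos φ₁ · cos φ₂ · sin²(Δλ/2) = 0.102712.
c = 2·atan2(√a, √(1−a)) = 0.65249 rad → d = 6371·c ≈ 4156.99 km.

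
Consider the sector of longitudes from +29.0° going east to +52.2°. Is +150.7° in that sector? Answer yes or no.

No

Band width going east from +29.0° to +52.2°: ((52.2 − 29.0) mod 360) = 23.2°.
Offset of +150.7° east of the west edge: ((150.7 − 29.0) mod 360) = 121.7°.
121.7° > 23.2° ⇒ outside.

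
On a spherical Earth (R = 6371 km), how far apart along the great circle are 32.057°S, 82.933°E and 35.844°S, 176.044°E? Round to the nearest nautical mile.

4451 nmi

Δλ = 176.044 − 82.933 = 93.111°.
Δφ = -35.844 − -32.057 = -3.787°.
a = sin²(Δφ/2) + cos φ₁ · cos φ₂ · sin²(Δλ/2) = 0.363240.
c = 2·atan2(√a, √(1−a)) = 1.29375 rad → d = 6371·c ≈ 8242.46 km ≈ 4450.57 nmi.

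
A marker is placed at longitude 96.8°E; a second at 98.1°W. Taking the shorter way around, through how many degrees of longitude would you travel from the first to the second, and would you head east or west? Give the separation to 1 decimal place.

165.1° east

Raw difference: -98.1 − 96.8 = -194.9°.
Normalise into (−180°, 180°]: -194.9° + 360° = 165.1°.
Positive ⇒ the second point lies to the east; separation 165.1°.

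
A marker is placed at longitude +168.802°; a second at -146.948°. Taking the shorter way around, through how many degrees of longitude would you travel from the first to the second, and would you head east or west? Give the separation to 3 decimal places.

Raw difference: -146.948 − 168.802 = -315.75°.
Normalise into (−180°, 180°]: -315.75° + 360° = 44.25°.
Positive ⇒ the second point lies to the east; separation 44.250°.

44.250° east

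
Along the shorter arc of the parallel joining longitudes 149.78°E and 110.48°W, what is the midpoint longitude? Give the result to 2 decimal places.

160.35°W

Signed shortest Δλ from +149.78° to -110.48° is +99.74°.
Midpoint longitude = +149.78° + (+99.74°)/2 = +149.78° + 49.87° = +199.65°.
Normalise into (−180°, 180°]: -160.35°.
(The naïve average (+149.78 + -110.48)/2 = 19.65° is on the wrong side of the globe.)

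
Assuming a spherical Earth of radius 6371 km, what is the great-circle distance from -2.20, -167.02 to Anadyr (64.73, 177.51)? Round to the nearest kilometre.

7549 km

Δλ = 177.51 − -167.02 = 344.53°; wrapped into (−180°, 180°]: -15.47°.
Δφ = 64.73 − -2.20 = 66.93°.
a = sin²(Δφ/2) + cos φ₁ · cos φ₂ · sin²(Δλ/2) = 0.311800.
c = 2·atan2(√a, √(1−a)) = 1.18489 rad → d = 6371·c ≈ 7548.92 km.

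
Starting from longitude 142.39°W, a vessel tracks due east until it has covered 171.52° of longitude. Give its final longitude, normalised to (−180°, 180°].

Start at -142.39°; shift +171.52° → +29.13°.
+29.13° already lies in (−180°, 180°].

29.13°E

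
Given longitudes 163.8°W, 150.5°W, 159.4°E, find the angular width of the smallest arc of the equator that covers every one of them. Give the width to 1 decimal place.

Sort the longitudes: -163.8°, -150.5°, +159.4°.
Eastward gaps between consecutive values (wrapping around): 13.3°, 309.9°, 36.8°.
Largest gap = 309.9° ⇒ minimal covering band is its complement: 360° − 309.9° = 50.1°.
Band runs from +159.4° eastward to -150.5°, crossing the antimeridian.

50.1°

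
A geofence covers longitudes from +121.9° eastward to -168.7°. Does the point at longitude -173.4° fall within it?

Band width going east from +121.9° to -168.7°: ((-168.7 − 121.9) mod 360) = 69.4°.
Offset of -173.4° east of the west edge: ((-173.4 − 121.9) mod 360) = 64.7°.
64.7° ≤ 69.4° ⇒ inside.

Yes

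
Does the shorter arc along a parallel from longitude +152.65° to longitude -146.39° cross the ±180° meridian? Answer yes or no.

Yes

Naïve |-146.39 − 152.65| = 299.04° > 180°, so the shorter arc goes the other way round — across 180°.
Signed shortest Δλ = ((-146.39 − 152.65 + 180) mod 360) − 180 = 60.96°.
Going east by 60.96° from +152.65° passes through 180° before reaching -146.39°.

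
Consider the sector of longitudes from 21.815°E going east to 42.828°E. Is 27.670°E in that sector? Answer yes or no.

Yes

Band width going east from +21.815° to +42.828°: ((42.828 − 21.815) mod 360) = 21.013°.
Offset of +27.670° east of the west edge: ((27.670 − 21.815) mod 360) = 5.855°.
5.855° ≤ 21.013° ⇒ inside.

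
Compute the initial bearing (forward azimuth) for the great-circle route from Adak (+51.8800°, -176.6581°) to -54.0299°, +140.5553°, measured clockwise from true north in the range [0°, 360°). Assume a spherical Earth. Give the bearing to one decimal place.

Δλ = 140.5553 − -176.6581 = 317.2134°; wrapped into (−180°, 180°]: -42.7866°.
θ = atan2( sin Δλ · cos φ₂ , cos φ₁ · sin φ₂ − sin φ₁ · cos φ₂ · cos Δλ )
  = atan2(-0.39898, -0.83873) = -154.560° → normalised to [0°, 360°): 205.440°.

205.4°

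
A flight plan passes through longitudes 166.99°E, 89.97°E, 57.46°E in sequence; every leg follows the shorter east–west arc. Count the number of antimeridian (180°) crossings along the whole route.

Leg 1: +166.99° → +89.97°, shortest Δλ = -77.02° (west) — does not cross 180°.
Leg 2: +89.97° → +57.46°, shortest Δλ = -32.51° (west) — does not cross 180°.
Total crossings: 0.

0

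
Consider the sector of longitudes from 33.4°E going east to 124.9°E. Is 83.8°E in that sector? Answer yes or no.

Yes

Band width going east from +33.4° to +124.9°: ((124.9 − 33.4) mod 360) = 91.5°.
Offset of +83.8° east of the west edge: ((83.8 − 33.4) mod 360) = 50.4°.
50.4° ≤ 91.5° ⇒ inside.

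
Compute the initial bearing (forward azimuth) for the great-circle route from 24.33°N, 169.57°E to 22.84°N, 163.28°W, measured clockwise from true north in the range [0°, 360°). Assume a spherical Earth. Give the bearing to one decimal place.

87.8°

Δλ = -163.28 − 169.57 = -332.85°; wrapped into (−180°, 180°]: 27.15°.
θ = atan2( sin Δλ · cos φ₂ , cos φ₁ · sin φ₂ − sin φ₁ · cos φ₂ · cos Δλ )
  = atan2(0.42054, 0.01583) = 87.844° → normalised to [0°, 360°): 87.844°.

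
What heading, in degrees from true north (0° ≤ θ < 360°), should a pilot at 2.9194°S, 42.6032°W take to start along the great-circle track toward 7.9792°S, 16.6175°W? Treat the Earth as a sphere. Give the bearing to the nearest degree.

102°

Δλ = -16.6175 − -42.6032 = 25.9857°.
θ = atan2( sin Δλ · cos φ₂ , cos φ₁ · sin φ₂ − sin φ₁ · cos φ₂ · cos Δλ )
  = atan2(0.43390, -0.09329) = 102.135° → normalised to [0°, 360°): 102.135°.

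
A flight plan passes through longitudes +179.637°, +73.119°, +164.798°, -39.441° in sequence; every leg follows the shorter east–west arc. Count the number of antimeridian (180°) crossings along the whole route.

1

Leg 1: +179.637° → +73.119°, shortest Δλ = -106.518° (west) — does not cross 180°.
Leg 2: +73.119° → +164.798°, shortest Δλ = 91.679° (east) — does not cross 180°.
Leg 3: +164.798° → -39.441°, shortest Δλ = 155.761° (east) — crosses 180°.
Total crossings: 1.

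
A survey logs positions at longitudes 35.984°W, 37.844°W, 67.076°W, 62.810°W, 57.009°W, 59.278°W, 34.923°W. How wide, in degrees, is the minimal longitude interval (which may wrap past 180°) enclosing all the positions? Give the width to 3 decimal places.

32.153°

Sort the longitudes: -67.076°, -62.810°, -59.278°, -57.009°, -37.844°, -35.984°, -34.923°.
Eastward gaps between consecutive values (wrapping around): 4.266°, 3.532°, 2.269°, 19.165°, 1.860°, 1.061°, 327.847°.
Largest gap = 327.847° ⇒ minimal covering band is its complement: 360° − 327.847° = 32.153°.
Band runs from -67.076° eastward to -34.923°.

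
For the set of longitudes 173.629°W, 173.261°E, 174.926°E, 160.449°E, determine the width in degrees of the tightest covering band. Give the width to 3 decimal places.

Sort the longitudes: -173.629°, +160.449°, +173.261°, +174.926°.
Eastward gaps between consecutive values (wrapping around): 334.078°, 12.812°, 1.665°, 11.445°.
Largest gap = 334.078° ⇒ minimal covering band is its complement: 360° − 334.078° = 25.922°.
Band runs from +160.449° eastward to -173.629°, crossing the antimeridian.

25.922°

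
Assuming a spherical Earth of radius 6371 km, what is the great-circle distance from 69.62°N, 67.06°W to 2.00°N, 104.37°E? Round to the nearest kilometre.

12025 km

Δλ = 104.37 − -67.06 = 171.43°.
Δφ = 2.00 − 69.62 = -67.62°.
a = sin²(Δφ/2) + cos φ₁ · cos φ₂ · sin²(Δλ/2) = 0.655716.
c = 2·atan2(√a, √(1−a)) = 1.88750 rad → d = 6371·c ≈ 12025.24 km.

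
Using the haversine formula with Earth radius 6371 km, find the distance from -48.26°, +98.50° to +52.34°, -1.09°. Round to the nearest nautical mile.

7876 nmi

Δλ = -1.09 − 98.50 = -99.59°.
Δφ = 52.34 − -48.26 = 100.60°.
a = sin²(Δφ/2) + cos φ₁ · cos φ₂ · sin²(Δλ/2) = 0.829236.
c = 2·atan2(√a, √(1−a)) = 2.28958 rad → d = 6371·c ≈ 14586.94 km ≈ 7876.32 nmi.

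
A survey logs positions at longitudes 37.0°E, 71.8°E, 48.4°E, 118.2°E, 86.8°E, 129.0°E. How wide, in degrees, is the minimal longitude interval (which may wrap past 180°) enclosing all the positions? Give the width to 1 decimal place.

92.0°

Sort the longitudes: +37.0°, +48.4°, +71.8°, +86.8°, +118.2°, +129.0°.
Eastward gaps between consecutive values (wrapping around): 11.4°, 23.4°, 15.0°, 31.4°, 10.8°, 268.0°.
Largest gap = 268.0° ⇒ minimal covering band is its complement: 360° − 268.0° = 92.0°.
Band runs from +37.0° eastward to +129.0°.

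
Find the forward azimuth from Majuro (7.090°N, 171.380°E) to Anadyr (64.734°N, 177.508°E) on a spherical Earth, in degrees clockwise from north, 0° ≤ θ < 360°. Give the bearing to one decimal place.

Δλ = 177.508 − 171.380 = 6.128°.
θ = atan2( sin Δλ · cos φ₂ , cos φ₁ · sin φ₂ − sin φ₁ · cos φ₂ · cos Δλ )
  = atan2(0.04556, 0.84504) = 3.086° → normalised to [0°, 360°): 3.086°.

3.1°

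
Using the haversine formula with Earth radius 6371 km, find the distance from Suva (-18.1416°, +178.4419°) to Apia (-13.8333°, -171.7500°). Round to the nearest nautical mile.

622 nmi

Δλ = -171.7500 − 178.4419 = -350.1919°; wrapped into (−180°, 180°]: 9.8081°.
Δφ = -13.8333 − -18.1416 = 4.3083°.
a = sin²(Δφ/2) + cos φ₁ · cos φ₂ · sin²(Δλ/2) = 0.008156.
c = 2·atan2(√a, √(1−a)) = 0.18087 rad → d = 6371·c ≈ 1152.32 km ≈ 622.21 nmi.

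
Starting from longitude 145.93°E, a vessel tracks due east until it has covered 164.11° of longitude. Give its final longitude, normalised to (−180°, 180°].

49.96°W

Start at +145.93°; shift +164.11° → +310.04°.
+310.04° lies outside (−180°, 180°]; subtract 360° → -49.96°.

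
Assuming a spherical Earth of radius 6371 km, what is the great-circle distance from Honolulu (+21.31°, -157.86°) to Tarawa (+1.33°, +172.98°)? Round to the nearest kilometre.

3863 km

Δλ = 172.98 − -157.86 = 330.84°; wrapped into (−180°, 180°]: -29.16°.
Δφ = 1.33 − 21.31 = -19.98°.
a = sin²(Δφ/2) + cos φ₁ · cos φ₂ · sin²(Δλ/2) = 0.089114.
c = 2·atan2(√a, √(1−a)) = 0.60628 rad → d = 6371·c ≈ 3862.63 km.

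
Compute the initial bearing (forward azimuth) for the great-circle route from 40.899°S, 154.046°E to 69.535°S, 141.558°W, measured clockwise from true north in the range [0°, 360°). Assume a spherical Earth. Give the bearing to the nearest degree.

153°

Δλ = -141.558 − 154.046 = -295.604°; wrapped into (−180°, 180°]: 64.396°.
θ = atan2( sin Δλ · cos φ₂ , cos φ₁ · sin φ₂ − sin φ₁ · cos φ₂ · cos Δλ )
  = atan2(0.31530, -0.60923) = 152.637° → normalised to [0°, 360°): 152.637°.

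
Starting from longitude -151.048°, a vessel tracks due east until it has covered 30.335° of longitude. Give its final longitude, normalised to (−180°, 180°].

Start at -151.048°; shift +30.335° → -120.713°.
-120.713° already lies in (−180°, 180°].

-120.713°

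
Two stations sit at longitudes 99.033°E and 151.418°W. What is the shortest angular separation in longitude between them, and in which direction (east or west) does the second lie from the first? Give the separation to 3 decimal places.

Raw difference: -151.418 − 99.033 = -250.451°.
Normalise into (−180°, 180°]: -250.451° + 360° = 109.549°.
Positive ⇒ the second point lies to the east; separation 109.549°.

109.549° east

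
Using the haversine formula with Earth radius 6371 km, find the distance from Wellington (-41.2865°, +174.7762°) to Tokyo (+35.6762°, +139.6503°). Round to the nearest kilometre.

9277 km

Δλ = 139.6503 − 174.7762 = -35.1259°.
Δφ = 35.6762 − -41.2865 = 76.9627°.
a = sin²(Δφ/2) + cos φ₁ · cos φ₂ · sin²(Δλ/2) = 0.442787.
c = 2·atan2(√a, √(1−a)) = 1.45612 rad → d = 6371·c ≈ 9276.94 km.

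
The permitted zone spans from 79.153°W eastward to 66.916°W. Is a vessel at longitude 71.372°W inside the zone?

Band width going east from -79.153° to -66.916°: ((-66.916 − -79.153) mod 360) = 12.237°.
Offset of -71.372° east of the west edge: ((-71.372 − -79.153) mod 360) = 7.781°.
7.781° ≤ 12.237° ⇒ inside.

Yes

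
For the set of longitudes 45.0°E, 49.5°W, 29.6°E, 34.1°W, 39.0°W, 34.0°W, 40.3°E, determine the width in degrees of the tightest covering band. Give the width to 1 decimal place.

94.5°

Sort the longitudes: -49.5°, -39.0°, -34.1°, -34.0°, +29.6°, +40.3°, +45.0°.
Eastward gaps between consecutive values (wrapping around): 10.5°, 4.9°, 0.1°, 63.6°, 10.7°, 4.7°, 265.5°.
Largest gap = 265.5° ⇒ minimal covering band is its complement: 360° − 265.5° = 94.5°.
Band runs from -49.5° eastward to +45.0°.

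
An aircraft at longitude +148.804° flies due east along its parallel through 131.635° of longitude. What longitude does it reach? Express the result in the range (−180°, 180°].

Start at +148.804°; shift +131.635° → +280.439°.
+280.439° lies outside (−180°, 180°]; subtract 360° → -79.561°.

-79.561°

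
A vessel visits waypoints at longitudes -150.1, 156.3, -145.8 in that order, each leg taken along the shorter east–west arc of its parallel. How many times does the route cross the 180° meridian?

2

Leg 1: -150.1° → +156.3°, shortest Δλ = -53.6° (west) — crosses 180°.
Leg 2: +156.3° → -145.8°, shortest Δλ = 57.9° (east) — crosses 180°.
Total crossings: 2.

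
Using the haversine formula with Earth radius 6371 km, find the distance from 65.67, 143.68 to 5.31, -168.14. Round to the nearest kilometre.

Δλ = -168.14 − 143.68 = -311.82°; wrapped into (−180°, 180°]: 48.18°.
Δφ = 5.31 − 65.67 = -60.36°.
a = sin²(Δφ/2) + cos φ₁ · cos φ₂ · sin²(Δλ/2) = 0.321070.
c = 2·atan2(√a, √(1−a)) = 1.20482 rad → d = 6371·c ≈ 7675.92 km.

7676 km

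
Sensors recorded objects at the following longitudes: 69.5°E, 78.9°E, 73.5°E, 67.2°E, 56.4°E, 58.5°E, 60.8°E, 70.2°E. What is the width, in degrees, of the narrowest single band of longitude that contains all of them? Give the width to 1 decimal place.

Sort the longitudes: +56.4°, +58.5°, +60.8°, +67.2°, +69.5°, +70.2°, +73.5°, +78.9°.
Eastward gaps between consecutive values (wrapping around): 2.1°, 2.3°, 6.4°, 2.3°, 0.7°, 3.3°, 5.4°, 337.5°.
Largest gap = 337.5° ⇒ minimal covering band is its complement: 360° − 337.5° = 22.5°.
Band runs from +56.4° eastward to +78.9°.

22.5°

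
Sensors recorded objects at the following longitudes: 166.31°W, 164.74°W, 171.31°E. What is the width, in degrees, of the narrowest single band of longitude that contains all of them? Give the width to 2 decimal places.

Sort the longitudes: -166.31°, -164.74°, +171.31°.
Eastward gaps between consecutive values (wrapping around): 1.57°, 336.05°, 22.38°.
Largest gap = 336.05° ⇒ minimal covering band is its complement: 360° − 336.05° = 23.95°.
Band runs from +171.31° eastward to -164.74°, crossing the antimeridian.

23.95°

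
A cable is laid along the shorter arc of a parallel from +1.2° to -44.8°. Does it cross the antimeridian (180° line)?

No

Signed shortest Δλ = ((-44.8 − 1.2 + 180) mod 360) − 180 = -46.0°.
Going west by 46.0° from +1.2° reaches -44.8° without touching 180°.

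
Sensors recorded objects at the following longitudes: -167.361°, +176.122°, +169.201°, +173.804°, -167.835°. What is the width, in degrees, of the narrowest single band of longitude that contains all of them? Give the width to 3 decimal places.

Sort the longitudes: -167.835°, -167.361°, +169.201°, +173.804°, +176.122°.
Eastward gaps between consecutive values (wrapping around): 0.474°, 336.562°, 4.603°, 2.318°, 16.043°.
Largest gap = 336.562° ⇒ minimal covering band is its complement: 360° − 336.562° = 23.438°.
Band runs from +169.201° eastward to -167.361°, crossing the antimeridian.

23.438°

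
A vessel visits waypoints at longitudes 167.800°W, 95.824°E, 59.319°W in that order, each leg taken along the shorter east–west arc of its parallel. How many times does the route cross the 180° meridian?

1

Leg 1: -167.800° → +95.824°, shortest Δλ = -96.376° (west) — crosses 180°.
Leg 2: +95.824° → -59.319°, shortest Δλ = -155.143° (west) — does not cross 180°.
Total crossings: 1.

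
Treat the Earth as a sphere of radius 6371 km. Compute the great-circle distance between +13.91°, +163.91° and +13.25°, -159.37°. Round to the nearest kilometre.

Δλ = -159.37 − 163.91 = -323.28°; wrapped into (−180°, 180°]: 36.72°.
Δφ = 13.25 − 13.91 = -0.66°.
a = sin²(Δφ/2) + cos φ₁ · cos φ₂ · sin²(Δλ/2) = 0.093776.
c = 2·atan2(√a, √(1−a)) = 0.62246 rad → d = 6371·c ≈ 3965.69 km.

3966 km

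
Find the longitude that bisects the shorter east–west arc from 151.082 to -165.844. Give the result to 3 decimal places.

Signed shortest Δλ from +151.082° to -165.844° is +43.074°.
Midpoint longitude = +151.082° + (+43.074°)/2 = +151.082° + 21.537° = +172.619°.
(The naïve average (+151.082 + -165.844)/2 = -7.381° is on the wrong side of the globe.)

+172.619°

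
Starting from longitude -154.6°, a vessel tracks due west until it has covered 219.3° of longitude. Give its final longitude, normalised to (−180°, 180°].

Start at -154.6°; shift −219.3° → -373.9°.
-373.9° lies outside (−180°, 180°]; add 360° → -13.9°.

-13.9°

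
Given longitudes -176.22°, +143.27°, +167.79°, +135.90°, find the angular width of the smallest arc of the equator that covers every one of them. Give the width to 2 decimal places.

47.88°

Sort the longitudes: -176.22°, +135.90°, +143.27°, +167.79°.
Eastward gaps between consecutive values (wrapping around): 312.12°, 7.37°, 24.52°, 15.99°.
Largest gap = 312.12° ⇒ minimal covering band is its complement: 360° − 312.12° = 47.88°.
Band runs from +135.90° eastward to -176.22°, crossing the antimeridian.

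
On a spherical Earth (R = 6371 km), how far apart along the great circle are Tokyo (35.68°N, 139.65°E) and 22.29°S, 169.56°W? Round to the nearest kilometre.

Δλ = -169.56 − 139.65 = -309.21°; wrapped into (−180°, 180°]: 50.79°.
Δφ = -22.29 − 35.68 = -57.97°.
a = sin²(Δφ/2) + cos φ₁ · cos φ₂ · sin²(Δλ/2) = 0.373049.
c = 2·atan2(√a, √(1−a)) = 1.31408 rad → d = 6371·c ≈ 8372.03 km.

8372 km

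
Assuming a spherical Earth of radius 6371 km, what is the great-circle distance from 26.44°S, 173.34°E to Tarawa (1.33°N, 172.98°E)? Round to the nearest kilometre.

3088 km

Δλ = 172.98 − 173.34 = -0.36°.
Δφ = 1.33 − -26.44 = 27.77°.
a = sin²(Δφ/2) + cos φ₁ · cos φ₂ · sin²(Δλ/2) = 0.057596.
c = 2·atan2(√a, √(1−a)) = 0.48472 rad → d = 6371·c ≈ 3088.12 km.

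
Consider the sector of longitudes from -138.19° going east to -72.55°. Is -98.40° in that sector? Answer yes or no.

Band width going east from -138.19° to -72.55°: ((-72.55 − -138.19) mod 360) = 65.64°.
Offset of -98.40° east of the west edge: ((-98.40 − -138.19) mod 360) = 39.79°.
39.79° ≤ 65.64° ⇒ inside.

Yes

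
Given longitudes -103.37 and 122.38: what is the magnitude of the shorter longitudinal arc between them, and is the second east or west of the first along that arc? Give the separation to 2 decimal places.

134.25° west

Raw difference: 122.38 − -103.37 = 225.75°.
Normalise into (−180°, 180°]: 225.75° − 360° = -134.25°.
Negative ⇒ the second point lies to the west; separation 134.25°.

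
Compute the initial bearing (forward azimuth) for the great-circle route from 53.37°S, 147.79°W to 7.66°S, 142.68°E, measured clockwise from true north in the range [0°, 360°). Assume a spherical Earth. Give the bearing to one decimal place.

Δλ = 142.68 − -147.79 = 290.47°; wrapped into (−180°, 180°]: -69.53°.
θ = atan2( sin Δλ · cos φ₂ , cos φ₁ · sin φ₂ − sin φ₁ · cos φ₂ · cos Δλ )
  = atan2(-0.92850, 0.19862) = -77.926° → normalised to [0°, 360°): 282.074°.

282.1°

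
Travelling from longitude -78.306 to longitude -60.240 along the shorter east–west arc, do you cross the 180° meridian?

Signed shortest Δλ = ((-60.240 − -78.306 + 180) mod 360) − 180 = 18.066°.
Going east by 18.066° from -78.306° reaches -60.240° without touching 180°.

No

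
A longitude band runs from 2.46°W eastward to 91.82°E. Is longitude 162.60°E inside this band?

Band width going east from -2.46° to +91.82°: ((91.82 − -2.46) mod 360) = 94.28°.
Offset of +162.60° east of the west edge: ((162.60 − -2.46) mod 360) = 165.06°.
165.06° > 94.28° ⇒ outside.

No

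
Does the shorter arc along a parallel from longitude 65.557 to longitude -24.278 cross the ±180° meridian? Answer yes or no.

No

Signed shortest Δλ = ((-24.278 − 65.557 + 180) mod 360) − 180 = -89.835°.
Going west by 89.835° from +65.557° reaches -24.278° without touching 180°.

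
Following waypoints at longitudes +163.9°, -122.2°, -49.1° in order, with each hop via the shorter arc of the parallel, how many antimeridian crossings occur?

Leg 1: +163.9° → -122.2°, shortest Δλ = 73.9° (east) — crosses 180°.
Leg 2: -122.2° → -49.1°, shortest Δλ = 73.1° (east) — does not cross 180°.
Total crossings: 1.

1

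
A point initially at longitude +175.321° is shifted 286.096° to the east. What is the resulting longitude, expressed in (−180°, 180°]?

Start at +175.321°; shift +286.096° → +461.417°.
+461.417° lies outside (−180°, 180°]; subtract 360° → +101.417°.

+101.417°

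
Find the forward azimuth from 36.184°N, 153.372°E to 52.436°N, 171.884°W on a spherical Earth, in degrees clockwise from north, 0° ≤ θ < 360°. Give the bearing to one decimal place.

45.3°

Δλ = -171.884 − 153.372 = -325.256°; wrapped into (−180°, 180°]: 34.744°.
θ = atan2( sin Δλ · cos φ₂ , cos φ₁ · sin φ₂ − sin φ₁ · cos φ₂ · cos Δλ )
  = atan2(0.34744, 0.34403) = 45.283° → normalised to [0°, 360°): 45.283°.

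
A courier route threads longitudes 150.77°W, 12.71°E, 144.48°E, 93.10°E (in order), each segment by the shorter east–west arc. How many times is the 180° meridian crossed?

Leg 1: -150.77° → +12.71°, shortest Δλ = 163.48° (east) — does not cross 180°.
Leg 2: +12.71° → +144.48°, shortest Δλ = 131.77° (east) — does not cross 180°.
Leg 3: +144.48° → +93.10°, shortest Δλ = -51.38° (west) — does not cross 180°.
Total crossings: 0.

0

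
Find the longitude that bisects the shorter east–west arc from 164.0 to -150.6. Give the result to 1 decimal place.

-173.3°

Signed shortest Δλ from +164.0° to -150.6° is +45.4°.
Midpoint longitude = +164.0° + (+45.4°)/2 = +164.0° + 22.7° = +186.7°.
Normalise into (−180°, 180°]: -173.3°.
(The naïve average (+164.0 + -150.6)/2 = 6.7° is on the wrong side of the globe.)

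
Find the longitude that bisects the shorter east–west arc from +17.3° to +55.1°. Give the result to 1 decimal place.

+36.2°

Signed shortest Δλ from +17.3° to +55.1° is +37.8°.
Midpoint longitude = +17.3° + (+37.8°)/2 = +17.3° + 18.9° = +36.2°.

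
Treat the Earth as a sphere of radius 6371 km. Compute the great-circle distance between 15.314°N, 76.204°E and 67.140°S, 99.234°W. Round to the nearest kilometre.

Δλ = -99.234 − 76.204 = -175.438°.
Δφ = -67.140 − 15.314 = -82.454°.
a = sin²(Δφ/2) + cos φ₁ · cos φ₂ · sin²(Δλ/2) = 0.808432.
c = 2·atan2(√a, √(1−a)) = 2.23555 rad → d = 6371·c ≈ 14242.68 km.

14243 km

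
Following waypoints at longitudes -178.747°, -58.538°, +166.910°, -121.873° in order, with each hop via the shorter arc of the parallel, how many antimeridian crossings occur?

2

Leg 1: -178.747° → -58.538°, shortest Δλ = 120.209° (east) — does not cross 180°.
Leg 2: -58.538° → +166.910°, shortest Δλ = -134.552° (west) — crosses 180°.
Leg 3: +166.910° → -121.873°, shortest Δλ = 71.217° (east) — crosses 180°.
Total crossings: 2.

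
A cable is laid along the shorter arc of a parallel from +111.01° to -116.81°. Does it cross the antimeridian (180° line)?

Naïve |-116.81 − 111.01| = 227.82° > 180°, so the shorter arc goes the other way round — across 180°.
Signed shortest Δλ = ((-116.81 − 111.01 + 180) mod 360) − 180 = 132.18°.
Going east by 132.18° from +111.01° passes through 180° before reaching -116.81°.

Yes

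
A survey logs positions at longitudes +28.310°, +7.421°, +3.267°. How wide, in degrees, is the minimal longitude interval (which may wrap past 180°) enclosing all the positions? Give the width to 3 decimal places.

Sort the longitudes: +3.267°, +7.421°, +28.310°.
Eastward gaps between consecutive values (wrapping around): 4.154°, 20.889°, 334.957°.
Largest gap = 334.957° ⇒ minimal covering band is its complement: 360° − 334.957° = 25.043°.
Band runs from +3.267° eastward to +28.310°.

25.043°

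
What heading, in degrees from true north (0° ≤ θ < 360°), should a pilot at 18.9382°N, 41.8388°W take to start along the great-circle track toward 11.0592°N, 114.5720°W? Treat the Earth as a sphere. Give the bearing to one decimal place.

275.3°

Δλ = -114.5720 − -41.8388 = -72.7332°.
θ = atan2( sin Δλ · cos φ₂ , cos φ₁ · sin φ₂ − sin φ₁ · cos φ₂ · cos Δλ )
  = atan2(-0.93720, 0.08690) = -84.703° → normalised to [0°, 360°): 275.297°.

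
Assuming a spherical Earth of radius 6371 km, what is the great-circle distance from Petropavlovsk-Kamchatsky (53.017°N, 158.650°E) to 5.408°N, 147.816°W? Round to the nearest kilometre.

Δλ = -147.816 − 158.650 = -306.466°; wrapped into (−180°, 180°]: 53.534°.
Δφ = 5.408 − 53.017 = -47.609°.
a = sin²(Δφ/2) + cos φ₁ · cos φ₂ · sin²(Δλ/2) = 0.284380.
c = 2·atan2(√a, √(1−a)) = 1.12493 rad → d = 6371·c ≈ 7166.93 km.

7167 km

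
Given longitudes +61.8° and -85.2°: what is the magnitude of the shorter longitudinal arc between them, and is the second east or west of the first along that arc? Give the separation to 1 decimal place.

Raw difference: -85.2 − 61.8 = -147.0°.
Normalise into (−180°, 180°]: -147.0° stays -147.0°.
Negative ⇒ the second point lies to the west; separation 147.0°.

147.0° west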